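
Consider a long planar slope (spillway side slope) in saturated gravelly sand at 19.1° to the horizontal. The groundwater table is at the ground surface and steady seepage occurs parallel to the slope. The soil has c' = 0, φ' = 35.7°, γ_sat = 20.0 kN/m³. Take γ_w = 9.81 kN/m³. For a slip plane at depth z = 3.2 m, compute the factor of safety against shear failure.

With seepage parallel to the slope and the water table at the surface, the effective normal stress on the slip plane uses the buoyant unit weight γ' = γ_sat − γ_w while the driving shear stress uses γ_sat:
FS = [c' + γ' z cos²β tanφ'] / [γ_sat z sinβ cosβ]
(For c' = 0 this reduces to FS = (γ'/γ_sat)·tanφ'/tanβ.)
γ' = 20.0 − 9.81 = 10.19 kN/m³
Numerator = 0.0 + 10.19·3.2·cos²19.1°·tan35.7° = 0.0 + 10.19·3.2·0.8929·0.7186 = 20.922 kPa
Denominator = 20.0·3.2·sin19.1°·cos19.1° = 20.0·3.2·0.3272·0.9449 = 19.789 kPa
FS = 20.922 / 19.789 = 1.057

FS = 1.06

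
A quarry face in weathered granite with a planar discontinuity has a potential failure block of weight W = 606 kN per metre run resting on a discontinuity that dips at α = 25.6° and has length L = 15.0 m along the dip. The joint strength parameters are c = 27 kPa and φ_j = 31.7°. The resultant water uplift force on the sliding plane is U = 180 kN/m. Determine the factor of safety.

FS = 2.41

Resolving the block weight along and normal to the plane and applying the Mohr–Coulomb strength on the joint:
N' = W cosα − U = 606·cos25.6° − 180 = 366.5 kN/m
Driving force T = W sinα = 606·sin25.6° = 261.8 kN/m
Resisting force R = c·L + N'·tanφ_j = 27·15.0 + 366.5·tan31.7° = 405.0 + 226.4 = 631.4 kN/m
FS = R / T = 631.4 / 261.8 = 2.411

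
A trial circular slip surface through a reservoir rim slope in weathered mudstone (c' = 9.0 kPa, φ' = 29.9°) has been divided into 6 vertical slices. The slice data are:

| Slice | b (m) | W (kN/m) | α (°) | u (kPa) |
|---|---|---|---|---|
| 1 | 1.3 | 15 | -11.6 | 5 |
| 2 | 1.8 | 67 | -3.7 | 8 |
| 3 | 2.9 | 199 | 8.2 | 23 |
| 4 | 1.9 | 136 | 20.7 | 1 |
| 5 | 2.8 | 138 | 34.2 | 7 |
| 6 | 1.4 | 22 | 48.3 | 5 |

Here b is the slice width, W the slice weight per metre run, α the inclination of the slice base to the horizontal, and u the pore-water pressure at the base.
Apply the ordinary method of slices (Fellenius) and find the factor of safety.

FS = 2.19

Ordinary method of slices: FS = Σ[c'·Δl_i + (W_i cosα_i − u_i·Δl_i)·tanφ'] / Σ W_i sinα_i, with Δl_i = b_i / cosα_i.
Slice 1: Δl = 1.3/cos(-11.6°) = 1.327 m; N'_1 = 15·cos(-11.6°) − 5·1.327 = 8.1; c'Δl = 11.94; W sinα = -3.0
Slice 2: Δl = 1.8/cos(-3.7°) = 1.804 m; N'_2 = 67·cos(-3.7°) − 8·1.804 = 52.4; c'Δl = 16.23; W sinα = -4.3
Slice 3: Δl = 2.9/cos8.2° = 2.930 m; N'_3 = 199·cos8.2° − 23·2.930 = 129.6; c'Δl = 26.37; W sinα = 28.4
Slice 4: Δl = 1.9/cos20.7° = 2.031 m; N'_4 = 136·cos20.7° − 1·2.031 = 125.2; c'Δl = 18.28; W sinα = 48.1
Slice 5: Δl = 2.8/cos34.2° = 3.385 m; N'_5 = 138·cos34.2° − 7·3.385 = 90.4; c'Δl = 30.47; W sinα = 77.6
Slice 6: Δl = 1.4/cos48.3° = 2.105 m; N'_6 = 22·cos48.3° − 5·2.105 = 4.1; c'Δl = 18.94; W sinα = 16.4
Σc'Δl = 122.2 kN/m; ΣN' = 409.8 kN/m; ΣW sinα = 163.1 kN/m
Resisting = 122.2 + 409.8·tan29.9° = 122.2 + 235.6 = 357.9 kN/m
FS = 357.9 / 163.1 = 2.194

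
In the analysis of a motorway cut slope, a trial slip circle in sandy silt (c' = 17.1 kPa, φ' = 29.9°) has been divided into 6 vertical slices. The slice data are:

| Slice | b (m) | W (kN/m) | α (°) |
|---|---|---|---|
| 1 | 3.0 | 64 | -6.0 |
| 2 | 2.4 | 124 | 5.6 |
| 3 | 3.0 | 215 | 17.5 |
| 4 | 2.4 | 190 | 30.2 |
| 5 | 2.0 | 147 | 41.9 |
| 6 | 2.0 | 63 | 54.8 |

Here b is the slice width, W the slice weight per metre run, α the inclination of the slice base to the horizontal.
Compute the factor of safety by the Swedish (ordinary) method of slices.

FS = 2.23

Ordinary method of slices: FS = Σ[c'·Δl_i + (W_i cosα_i)·tanφ'] / Σ W_i sinα_i, with Δl_i = b_i / cosα_i.
Slice 1: Δl = 3.0/cos(-6.0°) = 3.017 m; N'_1 = 64·cos(-6.0°) = 63.6; c'Δl = 51.58; W sinα = -6.7
Slice 2: Δl = 2.4/cos5.6° = 2.412 m; N'_2 = 124·cos5.6° = 123.4; c'Δl = 41.24; W sinα = 12.1
Slice 3: Δl = 3.0/cos17.5° = 3.146 m; N'_3 = 215·cos17.5° = 205.0; c'Δl = 53.79; W sinα = 64.7
Slice 4: Δl = 2.4/cos30.2° = 2.777 m; N'_4 = 190·cos30.2° = 164.2; c'Δl = 47.48; W sinα = 95.6
Slice 5: Δl = 2.0/cos41.9° = 2.687 m; N'_5 = 147·cos41.9° = 109.4; c'Δl = 45.95; W sinα = 98.2
Slice 6: Δl = 2.0/cos54.8° = 3.470 m; N'_6 = 63·cos54.8° = 36.3; c'Δl = 59.33; W sinα = 51.5
Σc'Δl = 299.4 kN/m; ΣN' = 702.0 kN/m; ΣW sinα = 315.3 kN/m
Resisting = 299.4 + 702.0·tan29.9° = 299.4 + 403.7 = 703.1 kN/m
FS = 703.1 / 315.3 = 2.230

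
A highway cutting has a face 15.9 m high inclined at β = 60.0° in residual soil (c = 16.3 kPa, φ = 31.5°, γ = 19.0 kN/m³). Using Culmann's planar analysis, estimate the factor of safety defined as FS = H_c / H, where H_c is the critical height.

FS = 1.32

H_c = (4c/γ) · sinβ cosφ / [1 − cos(β − φ)]
    = (4·16.3/19.0) · sin60.0°·cos31.5° / [1 − cos28.5°]
    = 3.432 · 0.7384 / 0.1212 = 20.91 m
FS = H_c / H = 20.91 / 15.9 = 1.315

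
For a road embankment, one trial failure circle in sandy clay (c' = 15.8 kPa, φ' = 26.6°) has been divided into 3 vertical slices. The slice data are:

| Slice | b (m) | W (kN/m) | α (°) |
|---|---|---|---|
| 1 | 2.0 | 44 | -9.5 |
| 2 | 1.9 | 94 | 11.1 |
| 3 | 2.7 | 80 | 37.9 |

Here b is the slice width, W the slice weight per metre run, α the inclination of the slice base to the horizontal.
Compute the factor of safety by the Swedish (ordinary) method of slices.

FS = 3.61

Ordinary method of slices: FS = Σ[c'·Δl_i + (W_i cosα_i)·tanφ'] / Σ W_i sinα_i, with Δl_i = b_i / cosα_i.
Slice 1: Δl = 2.0/cos(-9.5°) = 2.028 m; N'_1 = 44·cos(-9.5°) = 43.4; c'Δl = 32.04; W sinα = -7.3
Slice 2: Δl = 1.9/cos11.1° = 1.936 m; N'_2 = 94·cos11.1° = 92.2; c'Δl = 30.59; W sinα = 18.1
Slice 3: Δl = 2.7/cos37.9° = 3.422 m; N'_3 = 80·cos37.9° = 63.1; c'Δl = 54.06; W sinα = 49.1
Σc'Δl = 116.7 kN/m; ΣN' = 198.8 kN/m; ΣW sinα = 60.0 kN/m
Resisting = 116.7 + 198.8·tan26.6° = 116.7 + 99.5 = 216.2 kN/m
FS = 216.2 / 60.0 = 3.605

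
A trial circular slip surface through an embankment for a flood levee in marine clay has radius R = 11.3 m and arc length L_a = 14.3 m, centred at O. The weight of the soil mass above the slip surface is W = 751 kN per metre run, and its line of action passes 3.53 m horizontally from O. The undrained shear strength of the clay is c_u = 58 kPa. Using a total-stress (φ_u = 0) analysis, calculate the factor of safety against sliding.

Taking moments about the centre O, the resisting moment is provided by the undrained shear strength acting along the arc:
M_R = c_u·L_a·R = 58·14.30·11.3 = 9372.2 kN·m/m
M_D = W·d = 751·3.53 = 2651.0 kN·m/m
FS = M_R / M_D = 9372.2 / 2651.0 = 3.535

FS = 3.54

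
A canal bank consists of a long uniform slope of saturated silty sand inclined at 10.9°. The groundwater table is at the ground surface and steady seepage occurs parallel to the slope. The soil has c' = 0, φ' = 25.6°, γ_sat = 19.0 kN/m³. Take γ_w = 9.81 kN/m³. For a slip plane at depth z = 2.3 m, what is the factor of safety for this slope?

With seepage parallel to the slope and the water table at the surface, the effective normal stress on the slip plane uses the buoyant unit weight γ' = γ_sat − γ_w while the driving shear stress uses γ_sat:
FS = [c' + γ' z cos²β tanφ'] / [γ_sat z sinβ cosβ]
(For c' = 0 this reduces to FS = (γ'/γ_sat)·tanφ'/tanβ.)
γ' = 19.0 − 9.81 = 9.19 kN/m³
Numerator = 0.0 + 9.19·2.3·cos²10.9°·tan25.6° = 0.0 + 9.19·2.3·0.9642·0.4791 = 9.765 kPa
Denominator = 19.0·2.3·sin10.9°·cos10.9° = 19.0·2.3·0.1891·0.9820 = 8.114 kPa
FS = 9.765 / 8.114 = 1.203

FS = 1.20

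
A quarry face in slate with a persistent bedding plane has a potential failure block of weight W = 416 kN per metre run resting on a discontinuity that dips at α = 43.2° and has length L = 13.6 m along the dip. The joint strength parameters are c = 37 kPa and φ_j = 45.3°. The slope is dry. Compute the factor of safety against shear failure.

FS = 2.84

Resolving the block weight along and normal to the plane and applying the Mohr–Coulomb strength on the joint:
N' = W cosα = 416·cos43.2° = 303.3 kN/m
Driving force T = W sinα = 416·sin43.2° = 284.8 kN/m
Resisting force R = c·L + N'·tanφ_j = 37·13.6 + 303.3·tan45.3° = 503.2 + 306.4 = 809.6 kN/m
FS = R / T = 809.6 / 284.8 = 2.843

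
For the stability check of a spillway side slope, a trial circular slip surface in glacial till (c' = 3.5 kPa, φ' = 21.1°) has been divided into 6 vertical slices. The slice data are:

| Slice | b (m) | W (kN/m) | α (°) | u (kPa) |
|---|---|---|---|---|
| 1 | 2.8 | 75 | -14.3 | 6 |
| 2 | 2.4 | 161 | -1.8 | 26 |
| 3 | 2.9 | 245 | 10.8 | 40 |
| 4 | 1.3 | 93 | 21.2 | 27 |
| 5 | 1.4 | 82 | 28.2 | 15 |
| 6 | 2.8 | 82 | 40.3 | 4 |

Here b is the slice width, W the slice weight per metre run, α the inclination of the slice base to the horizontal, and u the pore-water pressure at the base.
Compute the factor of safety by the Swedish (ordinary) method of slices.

Ordinary method of slices: FS = Σ[c'·Δl_i + (W_i cosα_i − u_i·Δl_i)·tanφ'] / Σ W_i sinα_i, with Δl_i = b_i / cosα_i.
Slice 1: Δl = 2.8/cos(-14.3°) = 2.890 m; N'_1 = 75·cos(-14.3°) − 6·2.890 = 55.3; c'Δl = 10.11; W sinα = -18.5
Slice 2: Δl = 2.4/cos(-1.8°) = 2.401 m; N'_2 = 161·cos(-1.8°) − 26·2.401 = 98.5; c'Δl = 8.40; W sinα = -5.1
Slice 3: Δl = 2.9/cos10.8° = 2.952 m; N'_3 = 245·cos10.8° − 40·2.952 = 122.6; c'Δl = 10.33; W sinα = 45.9
Slice 4: Δl = 1.3/cos21.2° = 1.394 m; N'_4 = 93·cos21.2° − 27·1.394 = 49.1; c'Δl = 4.88; W sinα = 33.6
Slice 5: Δl = 1.4/cos28.2° = 1.589 m; N'_5 = 82·cos28.2° − 15·1.589 = 48.4; c'Δl = 5.56; W sinα = 38.7
Slice 6: Δl = 2.8/cos40.3° = 3.671 m; N'_6 = 82·cos40.3° − 4·3.671 = 47.9; c'Δl = 12.85; W sinα = 53.0
Σc'Δl = 52.1 kN/m; ΣN' = 421.7 kN/m; ΣW sinα = 147.7 kN/m
Resisting = 52.1 + 421.7·tan21.1° = 52.1 + 162.7 = 214.9 kN/m
FS = 214.9 / 147.7 = 1.454

FS = 1.45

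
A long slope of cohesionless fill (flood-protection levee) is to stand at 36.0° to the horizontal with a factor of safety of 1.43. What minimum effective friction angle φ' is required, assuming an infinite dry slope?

φ' = 46.1°

FS = tanφ'/tanβ ⇒ tanφ' = FS · tanβ = 1.43 · tan36.0° = 1.0390
φ' = arctan(1.0390) = 46.09°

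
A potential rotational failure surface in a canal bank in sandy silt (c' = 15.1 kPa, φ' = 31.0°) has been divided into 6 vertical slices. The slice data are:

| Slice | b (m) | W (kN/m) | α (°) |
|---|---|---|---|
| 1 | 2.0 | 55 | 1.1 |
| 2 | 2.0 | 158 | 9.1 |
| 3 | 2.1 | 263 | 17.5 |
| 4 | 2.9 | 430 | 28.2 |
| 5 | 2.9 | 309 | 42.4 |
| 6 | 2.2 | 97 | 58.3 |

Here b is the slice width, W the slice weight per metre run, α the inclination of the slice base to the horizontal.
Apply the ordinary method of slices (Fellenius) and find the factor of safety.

Ordinary method of slices: FS = Σ[c'·Δl_i + (W_i cosα_i)·tanφ'] / Σ W_i sinα_i, with Δl_i = b_i / cosα_i.
Slice 1: Δl = 2.0/cos1.1° = 2.000 m; N'_1 = 55·cos1.1° = 55.0; c'Δl = 30.21; W sinα = 1.1
Slice 2: Δl = 2.0/cos9.1° = 2.025 m; N'_2 = 158·cos9.1° = 156.0; c'Δl = 30.58; W sinα = 25.0
Slice 3: Δl = 2.1/cos17.5° = 2.202 m; N'_3 = 263·cos17.5° = 250.8; c'Δl = 33.25; W sinα = 79.1
Slice 4: Δl = 2.9/cos28.2° = 3.291 m; N'_4 = 430·cos28.2° = 379.0; c'Δl = 49.69; W sinα = 203.2
Slice 5: Δl = 2.9/cos42.4° = 3.927 m; N'_5 = 309·cos42.4° = 228.2; c'Δl = 59.30; W sinα = 208.4
Slice 6: Δl = 2.2/cos58.3° = 4.187 m; N'_6 = 97·cos58.3° = 51.0; c'Δl = 63.22; W sinα = 82.5
Σc'Δl = 266.2 kN/m; ΣN' = 1119.9 kN/m; ΣW sinα = 599.2 kN/m
Resisting = 266.2 + 1119.9·tan31.0° = 266.2 + 672.9 = 939.2 kN/m
FS = 939.2 / 599.2 = 1.567

FS = 1.57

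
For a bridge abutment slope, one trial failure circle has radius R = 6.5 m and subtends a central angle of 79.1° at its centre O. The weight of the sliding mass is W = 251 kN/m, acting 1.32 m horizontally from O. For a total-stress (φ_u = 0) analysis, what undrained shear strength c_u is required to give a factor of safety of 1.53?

FS = c_u·L_a·R / (W·d), so c_u = FS·W·d / (L_a·R).
Arc length L_a = R·θ = 6.5·(79.1°·π/180) = 6.5·1.3806 = 8.97 m
c_u = 1.53·251·1.32 / (8.97·6.5) = 506.9 / 58.33 = 8.69 kPa

c_u = 8.7 kPa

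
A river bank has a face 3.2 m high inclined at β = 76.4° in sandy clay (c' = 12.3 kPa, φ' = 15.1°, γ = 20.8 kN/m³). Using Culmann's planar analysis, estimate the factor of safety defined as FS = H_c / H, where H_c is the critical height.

H_c = (4c'/γ) · sinβ cosφ' / [1 − cos(β − φ')]
    = (4·12.3/20.8) · sin76.4°·cos15.1° / [1 − cos61.3°]
    = 2.365 · 0.9384 / 0.5198 = 4.27 m
FS = H_c / H = 4.27 / 3.2 = 1.335

FS = 1.33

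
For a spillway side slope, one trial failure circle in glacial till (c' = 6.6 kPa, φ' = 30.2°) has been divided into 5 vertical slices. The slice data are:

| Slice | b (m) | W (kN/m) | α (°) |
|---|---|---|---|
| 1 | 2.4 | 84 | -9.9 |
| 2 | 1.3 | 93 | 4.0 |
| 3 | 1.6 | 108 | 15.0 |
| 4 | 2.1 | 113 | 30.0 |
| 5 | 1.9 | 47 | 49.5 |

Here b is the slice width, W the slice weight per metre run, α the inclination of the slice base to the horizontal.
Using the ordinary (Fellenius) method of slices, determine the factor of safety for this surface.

Ordinary method of slices: FS = Σ[c'·Δl_i + (W_i cosα_i)·tanφ'] / Σ W_i sinα_i, with Δl_i = b_i / cosα_i.
Slice 1: Δl = 2.4/cos(-9.9°) = 2.436 m; N'_1 = 84·cos(-9.9°) = 82.7; c'Δl = 16.08; W sinα = -14.4
Slice 2: Δl = 1.3/cos4.0° = 1.303 m; N'_2 = 93·cos4.0° = 92.8; c'Δl = 8.60; W sinα = 6.5
Slice 3: Δl = 1.6/cos15.0° = 1.656 m; N'_3 = 108·cos15.0° = 104.3; c'Δl = 10.93; W sinα = 28.0
Slice 4: Δl = 2.1/cos30.0° = 2.425 m; N'_4 = 113·cos30.0° = 97.9; c'Δl = 16.00; W sinα = 56.5
Slice 5: Δl = 1.9/cos49.5° = 2.926 m; N'_5 = 47·cos49.5° = 30.5; c'Δl = 19.31; W sinα = 35.7
Σc'Δl = 70.9 kN/m; ΣN' = 408.2 kN/m; ΣW sinα = 112.2 kN/m
Resisting = 70.9 + 408.2·tan30.2° = 70.9 + 237.6 = 308.5 kN/m
FS = 308.5 / 112.2 = 2.749

FS = 2.75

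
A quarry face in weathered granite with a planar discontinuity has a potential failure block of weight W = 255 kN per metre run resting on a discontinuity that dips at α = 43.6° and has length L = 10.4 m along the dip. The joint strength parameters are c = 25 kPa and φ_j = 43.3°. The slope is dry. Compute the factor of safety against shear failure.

Resolving the block weight along and normal to the plane and applying the Mohr–Coulomb strength on the joint:
N' = W cosα = 255·cos43.6° = 184.7 kN/m
Driving force T = W sinα = 255·sin43.6° = 175.9 kN/m
Resisting force R = c·L + N'·tanφ_j = 25·10.4 + 184.7·tan43.3° = 260.0 + 174.0 = 434.0 kN/m
FS = R / T = 434.0 / 175.9 = 2.468

FS = 2.47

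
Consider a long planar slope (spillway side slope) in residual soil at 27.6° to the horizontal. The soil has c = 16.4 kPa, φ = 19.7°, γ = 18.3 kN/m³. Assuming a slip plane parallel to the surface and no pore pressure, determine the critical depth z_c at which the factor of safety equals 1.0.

Setting FS = 1.00 in FS = [c + γz cos²β tanφ] / [γz sinβ cosβ] and solving for z:
z = c / [γ cosβ (FS·sinβ − cosβ·tanφ)]
  = 16.4 / [18.3·cos27.6°·(1.00·sin27.6° − cos27.6°·tan19.7°)]
  = 16.4 / [18.3·0.8862·(1.00·0.4633 − 0.8862·0.3581)]
  = 16.4 / 2.3676 = 6.927 m

z_c = 6.93 m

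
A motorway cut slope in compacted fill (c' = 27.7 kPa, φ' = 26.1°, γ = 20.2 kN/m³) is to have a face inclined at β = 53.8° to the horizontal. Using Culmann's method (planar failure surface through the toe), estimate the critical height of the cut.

Culmann's analysis gives the critical failure plane at α_cr = (β + φ')/2 = (53.8 + 26.1)/2 = 40.0°, and the critical height
H_c = (4c'/γ) · sinβ cosφ' / [1 − cos(β − φ')]
    = (4·27.7/20.2) · sin53.8°·cos26.1° / [1 − cos(27.7°)]
    = 5.485 · 0.8070·0.8980 / [1 − 0.8854]
    = 5.485 · 0.7247 / 0.1146
    = 34.68 m

H_c = 34.68 m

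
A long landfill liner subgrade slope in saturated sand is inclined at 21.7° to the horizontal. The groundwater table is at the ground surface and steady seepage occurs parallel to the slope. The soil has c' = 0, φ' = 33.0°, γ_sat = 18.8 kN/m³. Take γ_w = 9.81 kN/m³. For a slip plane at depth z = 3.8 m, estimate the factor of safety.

FS = 0.78

With seepage parallel to the slope and the water table at the surface, the effective normal stress on the slip plane uses the buoyant unit weight γ' = γ_sat − γ_w while the driving shear stress uses γ_sat:
FS = [c' + γ' z cos²β tanφ'] / [γ_sat z sinβ cosβ]
(For c' = 0 this reduces to FS = (γ'/γ_sat)·tanφ'/tanβ.)
γ' = 18.8 − 9.81 = 8.99 kN/m³
Numerator = 0.0 + 8.99·3.8·cos²21.7°·tan33.0° = 0.0 + 8.99·3.8·0.8633·0.6494 = 19.152 kPa
Denominator = 18.8·3.8·sin21.7°·cos21.7° = 18.8·3.8·0.3697·0.9291 = 24.543 kPa
FS = 19.152 / 24.543 = 0.780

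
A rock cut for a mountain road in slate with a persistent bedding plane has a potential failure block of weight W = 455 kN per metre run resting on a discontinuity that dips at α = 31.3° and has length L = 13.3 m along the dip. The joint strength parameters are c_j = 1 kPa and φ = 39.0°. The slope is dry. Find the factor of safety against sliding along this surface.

Resolving the block weight along and normal to the plane and applying the Mohr–Coulomb strength on the joint:
N' = W cosα = 455·cos31.3° = 388.8 kN/m
Driving force T = W sinα = 455·sin31.3° = 236.4 kN/m
Resisting force R = c_j·L + N'·tanφ = 1·13.3 + 388.8·tan39.0° = 13.3 + 314.8 = 328.1 kN/m
FS = R / T = 328.1 / 236.4 = 1.388

FS = 1.39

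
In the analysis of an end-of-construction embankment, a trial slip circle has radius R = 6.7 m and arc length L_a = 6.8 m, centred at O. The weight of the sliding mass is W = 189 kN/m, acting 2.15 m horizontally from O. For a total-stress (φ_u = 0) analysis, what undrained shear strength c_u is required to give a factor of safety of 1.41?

FS = c_u·L_a·R / (W·d), so c_u = FS·W·d / (L_a·R).
c_u = 1.41·189·2.15 / (6.80·6.7) = 573.0 / 45.56 = 12.58 kPa

c_u = 12.6 kPa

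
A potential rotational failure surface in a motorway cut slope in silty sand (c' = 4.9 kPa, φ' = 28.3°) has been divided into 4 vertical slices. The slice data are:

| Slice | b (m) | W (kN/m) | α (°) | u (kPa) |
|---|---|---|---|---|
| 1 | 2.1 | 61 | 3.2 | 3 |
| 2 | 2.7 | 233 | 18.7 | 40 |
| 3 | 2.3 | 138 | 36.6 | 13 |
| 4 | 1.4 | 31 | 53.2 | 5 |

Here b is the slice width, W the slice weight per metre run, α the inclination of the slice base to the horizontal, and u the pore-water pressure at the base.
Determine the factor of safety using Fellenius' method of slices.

FS = 0.97

Ordinary method of slices: FS = Σ[c'·Δl_i + (W_i cosα_i − u_i·Δl_i)·tanφ'] / Σ W_i sinα_i, with Δl_i = b_i / cosα_i.
Slice 1: Δl = 2.1/cos3.2° = 2.103 m; N'_1 = 61·cos3.2° − 3·2.103 = 54.6; c'Δl = 10.31; W sinα = 3.4
Slice 2: Δl = 2.7/cos18.7° = 2.850 m; N'_2 = 233·cos18.7° − 40·2.850 = 106.7; c'Δl = 13.97; W sinα = 74.7
Slice 3: Δl = 2.3/cos36.6° = 2.865 m; N'_3 = 138·cos36.6° − 13·2.865 = 73.5; c'Δl = 14.04; W sinα = 82.3
Slice 4: Δl = 1.4/cos53.2° = 2.337 m; N'_4 = 31·cos53.2° − 5·2.337 = 6.9; c'Δl = 11.45; W sinα = 24.8
Σc'Δl = 49.8 kN/m; ΣN' = 241.7 kN/m; ΣW sinα = 185.2 kN/m
Resisting = 49.8 + 241.7·tan28.3° = 49.8 + 130.1 = 179.9 kN/m
FS = 179.9 / 185.2 = 0.971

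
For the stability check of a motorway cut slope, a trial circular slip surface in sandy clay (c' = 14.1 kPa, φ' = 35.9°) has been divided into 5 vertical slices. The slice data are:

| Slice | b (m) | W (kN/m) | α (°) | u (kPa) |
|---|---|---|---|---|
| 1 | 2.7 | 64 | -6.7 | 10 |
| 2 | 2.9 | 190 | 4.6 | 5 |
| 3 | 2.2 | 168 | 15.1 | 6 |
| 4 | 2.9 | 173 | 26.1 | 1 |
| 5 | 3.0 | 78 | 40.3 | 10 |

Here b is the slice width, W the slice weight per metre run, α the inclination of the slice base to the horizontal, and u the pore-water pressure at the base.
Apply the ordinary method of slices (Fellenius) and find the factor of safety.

Ordinary method of slices: FS = Σ[c'·Δl_i + (W_i cosα_i − u_i·Δl_i)·tanφ'] / Σ W_i sinα_i, with Δl_i = b_i / cosα_i.
Slice 1: Δl = 2.7/cos(-6.7°) = 2.719 m; N'_1 = 64·cos(-6.7°) − 10·2.719 = 36.4; c'Δl = 38.33; W sinα = -7.5
Slice 2: Δl = 2.9/cos4.6° = 2.909 m; N'_2 = 190·cos4.6° − 5·2.909 = 174.8; c'Δl = 41.02; W sinα = 15.2
Slice 3: Δl = 2.2/cos15.1° = 2.279 m; N'_3 = 168·cos15.1° − 6·2.279 = 148.5; c'Δl = 32.13; W sinα = 43.8
Slice 4: Δl = 2.9/cos26.1° = 3.229 m; N'_4 = 173·cos26.1° − 1·3.229 = 152.1; c'Δl = 45.53; W sinα = 76.1
Slice 5: Δl = 3.0/cos40.3° = 3.934 m; N'_5 = 78·cos40.3° − 10·3.934 = 20.2; c'Δl = 55.46; W sinα = 50.4
Σc'Δl = 212.5 kN/m; ΣN' = 532.0 kN/m; ΣW sinα = 178.1 kN/m
Resisting = 212.5 + 532.0·tan35.9° = 212.5 + 385.1 = 597.6 kN/m
FS = 597.6 / 178.1 = 3.356

FS = 3.36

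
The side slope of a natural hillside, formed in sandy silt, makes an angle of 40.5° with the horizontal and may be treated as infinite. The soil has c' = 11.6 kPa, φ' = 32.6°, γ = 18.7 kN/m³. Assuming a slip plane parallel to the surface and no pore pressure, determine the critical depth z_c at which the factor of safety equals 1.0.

Setting FS = 1.00 in FS = [c' + γz cos²β tanφ'] / [γz sinβ cosβ] and solving for z:
z = c' / [γ cosβ (FS·sinβ − cosβ·tanφ')]
  = 11.6 / [18.7·cos40.5°·(1.00·sin40.5° − cos40.5°·tan32.6°)]
  = 11.6 / [18.7·0.7604·(1.00·0.6494 − 0.7604·0.6395)]
  = 11.6 / 2.3199 = 5.000 m

z_c = 5.00 m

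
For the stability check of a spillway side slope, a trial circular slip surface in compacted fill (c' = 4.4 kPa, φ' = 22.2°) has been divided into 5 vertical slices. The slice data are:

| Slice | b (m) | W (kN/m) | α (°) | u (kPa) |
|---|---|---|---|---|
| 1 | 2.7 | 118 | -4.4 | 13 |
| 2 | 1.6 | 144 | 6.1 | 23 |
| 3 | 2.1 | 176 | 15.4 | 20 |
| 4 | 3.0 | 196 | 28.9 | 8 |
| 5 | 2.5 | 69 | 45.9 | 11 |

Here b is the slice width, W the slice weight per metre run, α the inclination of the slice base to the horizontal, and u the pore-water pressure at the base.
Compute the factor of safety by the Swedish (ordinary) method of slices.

FS = 1.27

Ordinary method of slices: FS = Σ[c'·Δl_i + (W_i cosα_i − u_i·Δl_i)·tanφ'] / Σ W_i sinα_i, with Δl_i = b_i / cosα_i.
Slice 1: Δl = 2.7/cos(-4.4°) = 2.708 m; N'_1 = 118·cos(-4.4°) − 13·2.708 = 82.4; c'Δl = 11.92; W sinα = -9.1
Slice 2: Δl = 1.6/cos6.1° = 1.609 m; N'_2 = 144·cos6.1° − 23·1.609 = 106.2; c'Δl = 7.08; W sinα = 15.3
Slice 3: Δl = 2.1/cos15.4° = 2.178 m; N'_3 = 176·cos15.4° − 20·2.178 = 126.1; c'Δl = 9.58; W sinα = 46.7
Slice 4: Δl = 3.0/cos28.9° = 3.427 m; N'_4 = 196·cos28.9° − 8·3.427 = 144.2; c'Δl = 15.08; W sinα = 94.7
Slice 5: Δl = 2.5/cos45.9° = 3.592 m; N'_5 = 69·cos45.9° − 11·3.592 = 8.5; c'Δl = 15.81; W sinα = 49.6
Σc'Δl = 59.5 kN/m; ΣN' = 467.4 kN/m; ΣW sinα = 197.3 kN/m
Resisting = 59.5 + 467.4·tan22.2° = 59.5 + 190.8 = 250.2 kN/m
FS = 250.2 / 197.3 = 1.268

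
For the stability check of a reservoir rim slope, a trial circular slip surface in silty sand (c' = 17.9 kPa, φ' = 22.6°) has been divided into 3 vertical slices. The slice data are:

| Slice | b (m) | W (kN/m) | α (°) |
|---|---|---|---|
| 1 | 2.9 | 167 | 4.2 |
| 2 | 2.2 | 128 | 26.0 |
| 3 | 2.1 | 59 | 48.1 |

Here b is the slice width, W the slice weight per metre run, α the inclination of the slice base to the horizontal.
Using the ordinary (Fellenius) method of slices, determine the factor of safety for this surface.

FS = 2.55

Ordinary method of slices: FS = Σ[c'·Δl_i + (W_i cosα_i)·tanφ'] / Σ W_i sinα_i, with Δl_i = b_i / cosα_i.
Slice 1: Δl = 2.9/cos4.2° = 2.908 m; N'_1 = 167·cos4.2° = 166.6; c'Δl = 52.05; W sinα = 12.2
Slice 2: Δl = 2.2/cos26.0° = 2.448 m; N'_2 = 128·cos26.0° = 115.0; c'Δl = 43.81; W sinα = 56.1
Slice 3: Δl = 2.1/cos48.1° = 3.145 m; N'_3 = 59·cos48.1° = 39.4; c'Δl = 56.29; W sinα = 43.9
Σc'Δl = 152.2 kN/m; ΣN' = 321.0 kN/m; ΣW sinα = 112.3 kN/m
Resisting = 152.2 + 321.0·tan22.6° = 152.2 + 133.6 = 285.8 kN/m
FS = 285.8 / 112.3 = 2.546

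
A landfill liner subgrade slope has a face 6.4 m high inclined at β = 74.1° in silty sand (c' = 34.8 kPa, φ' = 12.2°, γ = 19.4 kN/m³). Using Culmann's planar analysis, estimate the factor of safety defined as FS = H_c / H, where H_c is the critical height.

H_c = (4c'/γ) · sinβ cosφ' / [1 − cos(β − φ')]
    = (4·34.8/19.4) · sin74.1°·cos12.2° / [1 − cos61.9°]
    = 7.175 · 0.9400 / 0.5290 = 12.75 m
FS = H_c / H = 12.75 / 6.4 = 1.992

FS = 1.99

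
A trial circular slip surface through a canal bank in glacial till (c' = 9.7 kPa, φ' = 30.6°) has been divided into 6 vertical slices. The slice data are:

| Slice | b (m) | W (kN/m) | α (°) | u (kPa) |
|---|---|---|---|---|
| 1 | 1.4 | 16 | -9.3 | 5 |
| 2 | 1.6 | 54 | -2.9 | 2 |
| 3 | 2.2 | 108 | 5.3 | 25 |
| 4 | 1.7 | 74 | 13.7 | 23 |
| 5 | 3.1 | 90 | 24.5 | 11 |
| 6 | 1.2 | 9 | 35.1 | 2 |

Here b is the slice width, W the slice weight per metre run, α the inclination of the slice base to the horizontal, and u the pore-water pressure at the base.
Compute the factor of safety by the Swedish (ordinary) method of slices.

FS = 3.54

Ordinary method of slices: FS = Σ[c'·Δl_i + (W_i cosα_i − u_i·Δl_i)·tanφ'] / Σ W_i sinα_i, with Δl_i = b_i / cosα_i.
Slice 1: Δl = 1.4/cos(-9.3°) = 1.419 m; N'_1 = 16·cos(-9.3°) − 5·1.419 = 8.7; c'Δl = 13.76; W sinα = -2.6
Slice 2: Δl = 1.6/cos(-2.9°) = 1.602 m; N'_2 = 54·cos(-2.9°) − 2·1.602 = 50.7; c'Δl = 15.54; W sinα = -2.7
Slice 3: Δl = 2.2/cos5.3° = 2.209 m; N'_3 = 108·cos5.3° − 25·2.209 = 52.3; c'Δl = 21.43; W sinα = 10.0
Slice 4: Δl = 1.7/cos13.7° = 1.750 m; N'_4 = 74·cos13.7° − 23·1.750 = 31.6; c'Δl = 16.97; W sinα = 17.5
Slice 5: Δl = 3.1/cos24.5° = 3.407 m; N'_5 = 90·cos24.5° − 11·3.407 = 44.4; c'Δl = 33.05; W sinα = 37.3
Slice 6: Δl = 1.2/cos35.1° = 1.467 m; N'_6 = 9·cos35.1° − 2·1.467 = 4.4; c'Δl = 14.23; W sinα = 5.2
Σc'Δl = 115.0 kN/m; ΣN' = 192.2 kN/m; ΣW sinα = 64.7 kN/m
Resisting = 115.0 + 192.2·tan30.6° = 115.0 + 113.7 = 228.7 kN/m
FS = 228.7 / 64.7 = 3.535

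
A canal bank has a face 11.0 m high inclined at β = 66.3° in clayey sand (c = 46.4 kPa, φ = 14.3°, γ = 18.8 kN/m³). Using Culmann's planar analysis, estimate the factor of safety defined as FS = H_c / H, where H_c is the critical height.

H_c = (4c/γ) · sinβ cosφ / [1 − cos(β − φ)]
    = (4·46.4/18.8) · sin66.3°·cos14.3° / [1 − cos52.0°]
    = 9.872 · 0.8873 / 0.3843 = 22.79 m
FS = H_c / H = 22.79 / 11.0 = 2.072

FS = 2.07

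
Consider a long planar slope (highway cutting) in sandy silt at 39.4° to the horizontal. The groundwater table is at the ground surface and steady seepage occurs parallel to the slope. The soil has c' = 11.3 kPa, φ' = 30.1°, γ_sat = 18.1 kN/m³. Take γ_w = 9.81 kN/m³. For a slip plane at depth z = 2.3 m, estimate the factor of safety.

With seepage parallel to the slope and the water table at the surface, the effective normal stress on the slip plane uses the buoyant unit weight γ' = γ_sat − γ_w while the driving shear stress uses γ_sat:
FS = [c' + γ' z cos²β tanφ'] / [γ_sat z sinβ cosβ]
γ' = 18.1 − 9.81 = 8.29 kN/m³
Numerator = 11.3 + 8.29·2.3·cos²39.4°·tan30.1° = 11.3 + 8.29·2.3·0.5971·0.5797 = 17.900 kPa
Denominator = 18.1·2.3·sin39.4°·cos39.4° = 18.1·2.3·0.6347·0.7727 = 20.419 kPa
FS = 17.900 / 20.419 = 0.877

FS = 0.88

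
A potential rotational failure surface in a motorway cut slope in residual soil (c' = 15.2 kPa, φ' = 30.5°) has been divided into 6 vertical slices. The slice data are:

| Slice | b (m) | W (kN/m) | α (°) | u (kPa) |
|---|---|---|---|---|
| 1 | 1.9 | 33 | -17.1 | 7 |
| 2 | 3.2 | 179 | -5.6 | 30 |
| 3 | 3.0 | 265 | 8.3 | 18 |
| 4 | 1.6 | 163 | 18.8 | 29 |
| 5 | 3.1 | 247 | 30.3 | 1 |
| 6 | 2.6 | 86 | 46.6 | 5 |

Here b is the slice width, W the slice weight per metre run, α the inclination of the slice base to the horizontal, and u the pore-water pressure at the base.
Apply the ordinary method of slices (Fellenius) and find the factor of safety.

FS = 2.60

Ordinary method of slices: FS = Σ[c'·Δl_i + (W_i cosα_i − u_i·Δl_i)·tanφ'] / Σ W_i sinα_i, with Δl_i = b_i / cosα_i.
Slice 1: Δl = 1.9/cos(-17.1°) = 1.988 m; N'_1 = 33·cos(-17.1°) − 7·1.988 = 17.6; c'Δl = 30.22; W sinα = -9.7
Slice 2: Δl = 3.2/cos(-5.6°) = 3.215 m; N'_2 = 179·cos(-5.6°) − 30·3.215 = 81.7; c'Δl = 48.87; W sinα = -17.5
Slice 3: Δl = 3.0/cos8.3° = 3.032 m; N'_3 = 265·cos8.3° − 18·3.032 = 207.7; c'Δl = 46.08; W sinα = 38.3
Slice 4: Δl = 1.6/cos18.8° = 1.690 m; N'_4 = 163·cos18.8° − 29·1.690 = 105.3; c'Δl = 25.69; W sinα = 52.5
Slice 5: Δl = 3.1/cos30.3° = 3.590 m; N'_5 = 247·cos30.3° − 1·3.590 = 209.7; c'Δl = 54.58; W sinα = 124.6
Slice 6: Δl = 2.6/cos46.6° = 3.784 m; N'_6 = 86·cos46.6° − 5·3.784 = 40.2; c'Δl = 57.52; W sinα = 62.5
Σc'Δl = 263.0 kN/m; ΣN' = 662.1 kN/m; ΣW sinα = 250.7 kN/m
Resisting = 263.0 + 662.1·tan30.5° = 263.0 + 390.0 = 653.0 kN/m
FS = 653.0 / 250.7 = 2.604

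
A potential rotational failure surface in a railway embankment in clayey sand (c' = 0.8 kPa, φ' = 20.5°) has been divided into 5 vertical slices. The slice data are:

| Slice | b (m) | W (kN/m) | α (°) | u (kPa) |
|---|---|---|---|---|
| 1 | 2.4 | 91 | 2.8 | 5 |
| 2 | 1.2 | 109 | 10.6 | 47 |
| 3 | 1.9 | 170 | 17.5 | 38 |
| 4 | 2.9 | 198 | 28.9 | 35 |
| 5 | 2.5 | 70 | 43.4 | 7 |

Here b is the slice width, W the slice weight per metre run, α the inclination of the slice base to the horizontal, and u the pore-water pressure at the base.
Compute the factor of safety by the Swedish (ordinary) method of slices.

Ordinary method of slices: FS = Σ[c'·Δl_i + (W_i cosα_i − u_i·Δl_i)·tanφ'] / Σ W_i sinα_i, with Δl_i = b_i / cosα_i.
Slice 1: Δl = 2.4/cos2.8° = 2.403 m; N'_1 = 91·cos2.8° − 5·2.403 = 78.9; c'Δl = 1.92; W sinα = 4.4
Slice 2: Δl = 1.2/cos10.6° = 1.221 m; N'_2 = 109·cos10.6° − 47·1.221 = 49.8; c'Δl = 0.98; W sinα = 20.1
Slice 3: Δl = 1.9/cos17.5° = 1.992 m; N'_3 = 170·cos17.5° − 38·1.992 = 86.4; c'Δl = 1.59; W sinα = 51.1
Slice 4: Δl = 2.9/cos28.9° = 3.313 m; N'_4 = 198·cos28.9° − 35·3.313 = 57.4; c'Δl = 2.65; W sinα = 95.7
Slice 5: Δl = 2.5/cos43.4° = 3.441 m; N'_5 = 70·cos43.4° − 7·3.441 = 26.8; c'Δl = 2.75; W sinα = 48.1
Σc'Δl = 9.9 kN/m; ΣN' = 299.2 kN/m; ΣW sinα = 219.4 kN/m
Resisting = 9.9 + 299.2·tan20.5° = 9.9 + 111.9 = 121.8 kN/m
FS = 121.8 / 219.4 = 0.555

FS = 0.56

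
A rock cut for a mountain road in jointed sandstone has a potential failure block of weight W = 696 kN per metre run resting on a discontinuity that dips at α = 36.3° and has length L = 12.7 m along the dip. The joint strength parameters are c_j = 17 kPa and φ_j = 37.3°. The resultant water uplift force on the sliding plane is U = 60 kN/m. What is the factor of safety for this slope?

FS = 1.45

Resolving the block weight along and normal to the plane and applying the Mohr–Coulomb strength on the joint:
N' = W cosα − U = 696·cos36.3° − 60 = 500.9 kN/m
Driving force T = W sinα = 696·sin36.3° = 412.0 kN/m
Resisting force R = c_j·L + N'·tanφ_j = 17·12.7 + 500.9·tan37.3° = 215.9 + 381.6 = 597.5 kN/m
FS = R / T = 597.5 / 412.0 = 1.450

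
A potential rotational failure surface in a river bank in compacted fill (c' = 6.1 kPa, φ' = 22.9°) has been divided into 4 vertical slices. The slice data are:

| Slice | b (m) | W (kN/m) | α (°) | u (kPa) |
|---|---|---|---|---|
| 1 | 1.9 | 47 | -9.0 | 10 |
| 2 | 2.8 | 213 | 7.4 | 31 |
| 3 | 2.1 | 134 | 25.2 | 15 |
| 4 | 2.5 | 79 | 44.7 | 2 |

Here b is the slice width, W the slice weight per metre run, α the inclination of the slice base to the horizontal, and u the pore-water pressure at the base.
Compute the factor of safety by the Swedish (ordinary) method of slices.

FS = 1.40

Ordinary method of slices: FS = Σ[c'·Δl_i + (W_i cosα_i − u_i·Δl_i)·tanφ'] / Σ W_i sinα_i, with Δl_i = b_i / cosα_i.
Slice 1: Δl = 1.9/cos(-9.0°) = 1.924 m; N'_1 = 47·cos(-9.0°) − 10·1.924 = 27.2; c'Δl = 11.73; W sinα = -7.4
Slice 2: Δl = 2.8/cos7.4° = 2.824 m; N'_2 = 213·cos7.4° − 31·2.824 = 123.7; c'Δl = 17.22; W sinα = 27.4
Slice 3: Δl = 2.1/cos25.2° = 2.321 m; N'_3 = 134·cos25.2° − 15·2.321 = 86.4; c'Δl = 14.16; W sinα = 57.1
Slice 4: Δl = 2.5/cos44.7° = 3.517 m; N'_4 = 79·cos44.7° − 2·3.517 = 49.1; c'Δl = 21.45; W sinα = 55.6
Σc'Δl = 64.6 kN/m; ΣN' = 286.4 kN/m; ΣW sinα = 132.7 kN/m
Resisting = 64.6 + 286.4·tan22.9° = 64.6 + 121.0 = 185.6 kN/m
FS = 185.6 / 132.7 = 1.398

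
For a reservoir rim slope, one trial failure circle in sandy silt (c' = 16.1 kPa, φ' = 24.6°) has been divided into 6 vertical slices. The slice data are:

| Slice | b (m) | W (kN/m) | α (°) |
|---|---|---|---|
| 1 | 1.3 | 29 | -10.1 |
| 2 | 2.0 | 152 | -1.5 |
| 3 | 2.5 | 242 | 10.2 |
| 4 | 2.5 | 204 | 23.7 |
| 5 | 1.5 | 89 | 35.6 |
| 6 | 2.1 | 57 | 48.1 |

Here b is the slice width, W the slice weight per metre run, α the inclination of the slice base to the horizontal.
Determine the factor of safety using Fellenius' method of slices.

Ordinary method of slices: FS = Σ[c'·Δl_i + (W_i cosα_i)·tanφ'] / Σ W_i sinα_i, with Δl_i = b_i / cosα_i.
Slice 1: Δl = 1.3/cos(-10.1°) = 1.320 m; N'_1 = 29·cos(-10.1°) = 28.6; c'Δl = 21.26; W sinα = -5.1
Slice 2: Δl = 2.0/cos(-1.5°) = 2.001 m; N'_2 = 152·cos(-1.5°) = 151.9; c'Δl = 32.21; W sinα = -4.0
Slice 3: Δl = 2.5/cos10.2° = 2.540 m; N'_3 = 242·cos10.2° = 238.2; c'Δl = 40.90; W sinα = 42.9
Slice 4: Δl = 2.5/cos23.7° = 2.730 m; N'_4 = 204·cos23.7° = 186.8; c'Δl = 43.96; W sinα = 82.0
Slice 5: Δl = 1.5/cos35.6° = 1.845 m; N'_5 = 89·cos35.6° = 72.4; c'Δl = 29.70; W sinα = 51.8
Slice 6: Δl = 2.1/cos48.1° = 3.145 m; N'_6 = 57·cos48.1° = 38.1; c'Δl = 50.63; W sinα = 42.4
Σc'Δl = 218.7 kN/m; ΣN' = 715.9 kN/m; ΣW sinα = 210.0 kN/m
Resisting = 218.7 + 715.9·tan24.6° = 218.7 + 327.8 = 546.4 kN/m
FS = 546.4 / 210.0 = 2.602

FS = 2.60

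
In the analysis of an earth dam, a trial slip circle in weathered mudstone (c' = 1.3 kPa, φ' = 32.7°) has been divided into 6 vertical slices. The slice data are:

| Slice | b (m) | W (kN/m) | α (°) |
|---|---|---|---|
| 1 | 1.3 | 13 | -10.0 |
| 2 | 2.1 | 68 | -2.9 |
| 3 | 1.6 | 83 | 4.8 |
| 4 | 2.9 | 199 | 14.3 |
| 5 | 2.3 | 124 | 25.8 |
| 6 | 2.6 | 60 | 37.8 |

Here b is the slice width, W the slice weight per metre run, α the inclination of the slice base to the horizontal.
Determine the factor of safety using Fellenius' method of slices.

FS = 2.47

Ordinary method of slices: FS = Σ[c'·Δl_i + (W_i cosα_i)·tanφ'] / Σ W_i sinα_i, with Δl_i = b_i / cosα_i.
Slice 1: Δl = 1.3/cos(-10.0°) = 1.320 m; N'_1 = 13·cos(-10.0°) = 12.8; c'Δl = 1.72; W sinα = -2.3
Slice 2: Δl = 2.1/cos(-2.9°) = 2.103 m; N'_2 = 68·cos(-2.9°) = 67.9; c'Δl = 2.73; W sinα = -3.4
Slice 3: Δl = 1.6/cos4.8° = 1.606 m; N'_3 = 83·cos4.8° = 82.7; c'Δl = 2.09; W sinα = 6.9
Slice 4: Δl = 2.9/cos14.3° = 2.993 m; N'_4 = 199·cos14.3° = 192.8; c'Δl = 3.89; W sinα = 49.2
Slice 5: Δl = 2.3/cos25.8° = 2.555 m; N'_5 = 124·cos25.8° = 111.6; c'Δl = 3.32; W sinα = 54.0
Slice 6: Δl = 2.6/cos37.8° = 3.290 m; N'_6 = 60·cos37.8° = 47.4; c'Δl = 4.28; W sinα = 36.8
Σc'Δl = 18.0 kN/m; ΣN' = 515.3 kN/m; ΣW sinα = 141.1 kN/m
Resisting = 18.0 + 515.3·tan32.7° = 18.0 + 330.8 = 348.8 kN/m
FS = 348.8 / 141.1 = 2.472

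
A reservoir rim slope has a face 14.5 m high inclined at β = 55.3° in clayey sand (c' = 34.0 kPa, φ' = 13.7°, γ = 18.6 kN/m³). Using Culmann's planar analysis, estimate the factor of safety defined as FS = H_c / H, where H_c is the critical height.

H_c = (4c'/γ) · sinβ cosφ' / [1 − cos(β − φ')]
    = (4·34.0/18.6) · sin55.3°·cos13.7° / [1 − cos41.6°]
    = 7.312 · 0.7988 / 0.2522 = 23.16 m
FS = H_c / H = 23.16 / 14.5 = 1.597

FS = 1.60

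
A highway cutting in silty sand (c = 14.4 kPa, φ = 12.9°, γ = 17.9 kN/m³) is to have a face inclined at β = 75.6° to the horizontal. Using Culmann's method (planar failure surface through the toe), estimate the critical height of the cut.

H_c = 5.61 m

Culmann's analysis gives the critical failure plane at α_cr = (β + φ)/2 = (75.6 + 12.9)/2 = 44.2°, and the critical height
H_c = (4c/γ) · sinβ cosφ / [1 − cos(β − φ)]
    = (4·14.4/17.9) · sin75.6°·cos12.9° / [1 − cos(62.7°)]
    = 3.218 · 0.9686·0.9748 / [1 − 0.4586]
    = 3.218 · 0.9441 / 0.5414
    = 5.61 m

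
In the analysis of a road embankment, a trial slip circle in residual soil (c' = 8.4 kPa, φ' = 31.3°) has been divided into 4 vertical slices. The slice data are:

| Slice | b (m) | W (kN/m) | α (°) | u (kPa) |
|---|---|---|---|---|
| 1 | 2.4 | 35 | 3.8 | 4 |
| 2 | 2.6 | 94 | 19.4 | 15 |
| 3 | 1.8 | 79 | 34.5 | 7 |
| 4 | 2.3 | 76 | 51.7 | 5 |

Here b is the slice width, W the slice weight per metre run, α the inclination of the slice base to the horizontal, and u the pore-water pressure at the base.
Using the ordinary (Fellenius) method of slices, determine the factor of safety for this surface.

FS = 1.34

Ordinary method of slices: FS = Σ[c'·Δl_i + (W_i cosα_i − u_i·Δl_i)·tanφ'] / Σ W_i sinα_i, with Δl_i = b_i / cosα_i.
Slice 1: Δl = 2.4/cos3.8° = 2.405 m; N'_1 = 35·cos3.8° − 4·2.405 = 25.3; c'Δl = 20.20; W sinα = 2.3
Slice 2: Δl = 2.6/cos19.4° = 2.757 m; N'_2 = 94·cos19.4° − 15·2.757 = 47.3; c'Δl = 23.15; W sinα = 31.2
Slice 3: Δl = 1.8/cos34.5° = 2.184 m; N'_3 = 79·cos34.5° − 7·2.184 = 49.8; c'Δl = 18.35; W sinα = 44.7
Slice 4: Δl = 2.3/cos51.7° = 3.711 m; N'_4 = 76·cos51.7° − 5·3.711 = 28.5; c'Δl = 31.17; W sinα = 59.6
Σc'Δl = 92.9 kN/m; ΣN' = 151.0 kN/m; ΣW sinα = 137.9 kN/m
Resisting = 92.9 + 151.0·tan31.3° = 92.9 + 91.8 = 184.7 kN/m
FS = 184.7 / 137.9 = 1.339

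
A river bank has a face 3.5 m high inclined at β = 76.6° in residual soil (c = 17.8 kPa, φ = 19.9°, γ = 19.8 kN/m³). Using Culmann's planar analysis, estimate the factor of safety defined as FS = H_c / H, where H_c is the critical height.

FS = 2.08

H_c = (4c/γ) · sinβ cosφ / [1 − cos(β − φ)]
    = (4·17.8/19.8) · sin76.6°·cos19.9° / [1 − cos56.7°]
    = 3.596 · 0.9147 / 0.4510 = 7.29 m
FS = H_c / H = 7.29 / 3.5 = 2.084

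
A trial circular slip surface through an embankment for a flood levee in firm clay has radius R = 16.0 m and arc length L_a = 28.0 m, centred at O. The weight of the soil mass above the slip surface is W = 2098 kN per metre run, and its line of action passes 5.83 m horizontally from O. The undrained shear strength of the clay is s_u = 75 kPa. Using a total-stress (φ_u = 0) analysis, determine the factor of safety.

FS = 2.75

Taking moments about the centre O, the resisting moment is provided by the undrained shear strength acting along the arc:
M_R = s_u·L_a·R = 75·28.00·16.0 = 33600.0 kN·m/m
M_D = W·d = 2098·5.83 = 12231.3 kN·m/m
FS = M_R / M_D = 33600.0 / 12231.3 = 2.747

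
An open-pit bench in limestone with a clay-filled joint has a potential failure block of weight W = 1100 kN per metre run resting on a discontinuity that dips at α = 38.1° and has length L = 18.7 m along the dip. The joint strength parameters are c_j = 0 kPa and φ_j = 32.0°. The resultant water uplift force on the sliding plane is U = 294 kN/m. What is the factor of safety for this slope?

FS = 0.53

Resolving the block weight along and normal to the plane and applying the Mohr–Coulomb strength on the joint:
N' = W cosα − U = 1100·cos38.1° − 294 = 571.6 kN/m
Driving force T = W sinα = 1100·sin38.1° = 678.7 kN/m
Resisting force R = c_j·L + N'·tanφ_j = 0·18.7 + 571.6·tan32.0° = 0.0 + 357.2 = 357.2 kN/m
FS = R / T = 357.2 / 678.7 = 0.526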